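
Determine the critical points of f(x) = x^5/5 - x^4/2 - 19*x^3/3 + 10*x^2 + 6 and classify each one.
f'(x) = x*(x^3 - 2*x^2 - 19*x + 20)

Solve f'(x) = 0:
  Factor: x^4 - 2*x^3 - 19*x^2 + 20*x = x*(x - 5)*(x - 1)*(x + 4) = 0.
  ⇒ x = -4, 0, 1, 5

f''(x) = 4*x^3 - 6*x^2 - 38*x + 20
Second-derivative test at each critical point:
  f''(-4) = -180 < 0 → local maximum
  f''(0) = 20 > 0 → local minimum
  f''(1) = -20 < 0 → local maximum
  f''(5) = 180 > 0 → local minimum

Critical points: x = -4 (local maximum); x = 0 (local minimum); x = 1 (local maximum); x = 5 (local minimum)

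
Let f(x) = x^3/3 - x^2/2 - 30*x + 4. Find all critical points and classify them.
f'(x) = x^2 - x - 30

Solve f'(x) = 0:
  Factor: x^2 - x - 30 = (x - 6)*(x + 5) = 0.
  ⇒ x = -5, 6

f''(x) = 2*x - 1
Second-derivative test at each critical point:
  f''(-5) = -11 < 0 → local maximum
  f''(6) = 11 > 0 → local minimum

Critical points: x = -5 (local maximum); x = 6 (local minimum)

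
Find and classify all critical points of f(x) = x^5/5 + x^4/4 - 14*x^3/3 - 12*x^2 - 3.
f'(x) = x*(x^3 + x^2 - 14*x - 24)

Solve f'(x) = 0:
  Factor: x^4 + x^3 - 14*x^2 - 24*x = x*(x - 4)*(x + 2)*(x + 3) = 0.
  ⇒ x = -3, -2, 0, 4

f''(x) = 4*x^3 + 3*x^2 - 28*x - 24
Second-derivative test at each critical point:
  f''(-3) = -21 < 0 → local maximum
  f''(-2) = 12 > 0 → local minimum
  f''(0) = -24 < 0 → local maximum
  f''(4) = 168 > 0 → local minimum

Critical points: x = -3 (local maximum); x = -2 (local minimum); x = 0 (local maximum); x = 4 (local minimum)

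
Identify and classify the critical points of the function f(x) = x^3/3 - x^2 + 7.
f'(x) = x*(x - 2)

Solve f'(x) = 0:
  Factor: x^2 - 2*x = x*(x - 2) = 0.
  ⇒ x = 0, 2

f''(x) = 2*x - 2
Second-derivative test at each critical point:
  f''(0) = -2 < 0 → local maximum
  f''(2) = 2 > 0 → local minimum

Critical points: x = 0 (local maximum); x = 2 (local minimum)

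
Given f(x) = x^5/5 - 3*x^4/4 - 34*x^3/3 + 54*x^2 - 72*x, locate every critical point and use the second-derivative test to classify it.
f'(x) = x^4 - 3*x^3 - 34*x^2 + 108*x - 72

Solve f'(x) = 0:
  Factor: x^4 - 3*x^3 - 34*x^2 + 108*x - 72 = (x - 6)*(x - 2)*(x - 1)*(x + 6) = 0.
  ⇒ x = -6, 1, 2, 6

f''(x) = 4*x^3 - 9*x^2 - 68*x + 108
Second-derivative test at each critical point:
  f''(-6) = -672 < 0 → local maximum
  f''(1) = 35 > 0 → local minimum
  f''(2) = -32 < 0 → local maximum
  f''(6) = 240 > 0 → local minimum

Critical points: x = -6 (local maximum); x = 1 (local minimum); x = 2 (local maximum); x = 6 (local minimum)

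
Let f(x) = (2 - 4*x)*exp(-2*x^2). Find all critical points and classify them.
f'(x) = 4*(2*x*(2*x - 1) - 1)*exp(-2*x^2)

Solve f'(x) = 0:
  f'(x) = (16*x^2 - 8*x - 4)·exp(-2*x^2) and exp(-2*x^2) > 0 for every x, so f'(x) = 0 ⇔ 16*x^2 - 8*x - 4 = 0.
  Factor: 16*x^2 - 8*x - 4 = 4*(4*x^2 - 2*x - 1); 4*x^2 - 2*x - 1 = 0 has no rational roots; quadratic formula: x = (2 ± √20)/8.
  ⇒ x = 1/4 - sqrt(5)/4 ≈ -0.3090, 1/4 + sqrt(5)/4 ≈ 0.8090

f''(x) = 8*(4*x^2*(1 - 2*x) + 6*x - 1)*exp(-2*x^2)
Second-derivative test at each critical point:
  f''(-0.3090) = -14.7786 < 0 → local maximum
  f''(0.8090) = 4.8314 > 0 → local minimum

Critical points: x = 1/4 - sqrt(5)/4 ≈ -0.3090 (local maximum); x = 1/4 + sqrt(5)/4 ≈ 0.8090 (local minimum)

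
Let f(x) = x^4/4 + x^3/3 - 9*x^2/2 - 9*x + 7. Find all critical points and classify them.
f'(x) = x^3 + x^2 - 9*x - 9

Solve f'(x) = 0:
  Factor: x^3 + x^2 - 9*x - 9 = (x - 3)*(x + 1)*(x + 3) = 0.
  ⇒ x = -3, -1, 3

f''(x) = 3*x^2 + 2*x - 9
Second-derivative test at each critical point:
  f''(-3) = 12 > 0 → local minimum
  f''(-1) = -8 < 0 → local maximum
  f''(3) = 24 > 0 → local minimum

Critical points: x = -3 (local minimum); x = -1 (local maximum); x = 3 (local minimum)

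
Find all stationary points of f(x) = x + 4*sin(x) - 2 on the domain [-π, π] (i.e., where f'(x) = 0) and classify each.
f'(x) = 4*cos(x) + 1

Solve f'(x) = 0 on [-π, π]:
  f'(x) = 0 ⇔ cos(x) = -1/4, i.e. x = ±arccos(-1/4) + 2nπ; keep the solutions lying in [-π, π].
  ⇒ x = -acos(-1/4) ≈ -1.8235, acos(-1/4) ≈ 1.8235

f''(x) = -4*sin(x)
Second-derivative test at each critical point:
  f''(-1.8235) = 3.8730 > 0 → local minimum
  f''(1.8235) = -3.8730 < 0 → local maximum

Critical points: x = -acos(-1/4) ≈ -1.8235 (local minimum); x = acos(-1/4) ≈ 1.8235 (local maximum)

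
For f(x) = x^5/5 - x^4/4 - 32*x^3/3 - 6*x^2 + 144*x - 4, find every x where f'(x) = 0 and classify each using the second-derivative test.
f'(x) = x^4 - x^3 - 32*x^2 - 12*x + 144

Solve f'(x) = 0:
  Factor: x^4 - x^3 - 32*x^2 - 12*x + 144 = (x - 6)*(x - 2)*(x + 3)*(x + 4) = 0.
  ⇒ x = -4, -3, 2, 6

f''(x) = 4*x^3 - 3*x^2 - 64*x - 12
Second-derivative test at each critical point:
  f''(-4) = -60 < 0 → local maximum
  f''(-3) = 45 > 0 → local minimum
  f''(2) = -120 < 0 → local maximum
  f''(6) = 360 > 0 → local minimum

Critical points: x = -4 (local maximum); x = -3 (local minimum); x = 2 (local maximum); x = 6 (local minimum)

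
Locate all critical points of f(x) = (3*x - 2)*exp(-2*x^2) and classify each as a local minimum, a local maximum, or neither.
f'(x) = (-4*x*(3*x - 2) + 3)*exp(-2*x^2)

Solve f'(x) = 0:
  f'(x) = (-12*x^2 + 8*x + 3)·exp(-2*x^2) and exp(-2*x^2) > 0 for every x, so f'(x) = 0 ⇔ -12*x^2 + 8*x + 3 = 0.
  12*x^2 - 8*x - 3 = 0 has no rational roots; quadratic formula: x = (8 ± √208)/24.
  ⇒ x = 1/3 - sqrt(13)/6 ≈ -0.2676, 1/3 + sqrt(13)/6 ≈ 0.9343

f''(x) = 4*(4*x^2*(3*x - 2) - 9*x + 2)*exp(-2*x^2)
Second-derivative test at each critical point:
  f''(-0.2676) = 12.4979 > 0 → local minimum
  f''(0.9343) = -2.5171 < 0 → local maximum

Critical points: x = 1/3 - sqrt(13)/6 ≈ -0.2676 (local minimum); x = 1/3 + sqrt(13)/6 ≈ 0.9343 (local maximum)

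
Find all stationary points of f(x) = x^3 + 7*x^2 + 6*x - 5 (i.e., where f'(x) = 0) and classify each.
f'(x) = 3*x^2 + 14*x + 6

Solve f'(x) = 0:
  3*x^2 + 14*x + 6 = 0 has no rational roots; quadratic formula: x = (-14 ± √124)/6.
  ⇒ x = -7/3 - sqrt(31)/3 ≈ -4.1893, -7/3 + sqrt(31)/3 ≈ -0.4774

f''(x) = 6*x + 14
Second-derivative test at each critical point:
  f''(-4.1893) = -11.1355 < 0 → local maximum
  f''(-0.4774) = 11.1355 > 0 → local minimum

Critical points: x = -7/3 - sqrt(31)/3 ≈ -4.1893 (local maximum); x = -7/3 + sqrt(31)/3 ≈ -0.4774 (local minimum)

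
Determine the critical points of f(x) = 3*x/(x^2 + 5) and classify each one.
f'(x) = 3*(5 - x^2)/(x^4 + 10*x^2 + 25)

Solve f'(x) = 0:
  f'(x) = -3*(x^2 - 5)/(x^2 + 5)^2; the denominator is positive wherever f is defined, so f'(x) = 0 ⇔ 15 - 3*x^2 = 0.
  Factor: 15 - 3*x^2 = -3*(x^2 - 5); x^2 - 5 = 0 has no rational roots; quadratic formula: x = (0 ± √20)/2.
  ⇒ x = -sqrt(5) ≈ -2.2361, sqrt(5) ≈ 2.2361

f''(x) = 6*x*(x^2 - 15)/(x^2 + 5)^3
Second-derivative test at each critical point:
  f''(-2.2361) = 0.1342 > 0 → local minimum
  f''(2.2361) = -0.1342 < 0 → local maximum

Critical points: x = -sqrt(5) ≈ -2.2361 (local minimum); x = sqrt(5) ≈ 2.2361 (local maximum)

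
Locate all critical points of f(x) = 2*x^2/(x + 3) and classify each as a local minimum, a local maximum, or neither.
f'(x) = 2*x*(x + 6)/(x^2 + 6*x + 9)

Solve f'(x) = 0:
  f'(x) = 2*x*(x + 6)/(x + 3)^2; the denominator is positive wherever f is defined, so f'(x) = 0 ⇔ 2*x^2 + 12*x = 0.
  Factor: 2*x^2 + 12*x = 2*x*(x + 6) = 0.
  ⇒ x = -6, 0

f''(x) = 36/(x^3 + 9*x^2 + 27*x + 27)
Second-derivative test at each critical point:
  f''(-6) = -4/3 < 0 → local maximum
  f''(0) = 4/3 > 0 → local minimum

Critical points: x = -6 (local maximum); x = 0 (local minimum)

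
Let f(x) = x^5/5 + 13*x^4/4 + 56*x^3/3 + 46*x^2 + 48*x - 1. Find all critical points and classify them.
f'(x) = x^4 + 13*x^3 + 56*x^2 + 92*x + 48

Solve f'(x) = 0:
  Factor: x^4 + 13*x^3 + 56*x^2 + 92*x + 48 = (x + 1)*(x + 2)*(x + 4)*(x + 6) = 0.
  ⇒ x = -6, -4, -2, -1

f''(x) = 4*x^3 + 39*x^2 + 112*x + 92
Second-derivative test at each critical point:
  f''(-6) = -40 < 0 → local maximum
  f''(-4) = 12 > 0 → local minimum
  f''(-2) = -8 < 0 → local maximum
  f''(-1) = 15 > 0 → local minimum

Critical points: x = -6 (local maximum); x = -4 (local minimum); x = -2 (local maximum); x = -1 (local minimum)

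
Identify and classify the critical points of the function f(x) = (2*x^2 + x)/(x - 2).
f'(x) = 2*(x^2 - 4*x - 1)/(x^2 - 4*x + 4)

Solve f'(x) = 0:
  f'(x) = 2*(x^2 - 4*x - 1)/(x - 2)^2; the denominator is positive wherever f is defined, so f'(x) = 0 ⇔ 2*x^2 - 8*x - 2 = 0.
  Factor: 2*x^2 - 8*x - 2 = 2*(x^2 - 4*x - 1); x^2 - 4*x - 1 = 0 has no rational roots; quadratic formula: x = (4 ± √20)/2.
  ⇒ x = 2 - sqrt(5) ≈ -0.2361, 2 + sqrt(5) ≈ 4.2361

f''(x) = 20/(x^3 - 6*x^2 + 12*x - 8)
Second-derivative test at each critical point:
  f''(-0.2361) = -1.7889 < 0 → local maximum
  f''(4.2361) = 1.7889 > 0 → local minimum

Critical points: x = 2 - sqrt(5) ≈ -0.2361 (local maximum); x = 2 + sqrt(5) ≈ 4.2361 (local minimum)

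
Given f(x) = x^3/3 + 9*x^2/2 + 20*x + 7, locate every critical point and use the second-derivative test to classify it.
f'(x) = x^2 + 9*x + 20

Solve f'(x) = 0:
  Factor: x^2 + 9*x + 20 = (x + 4)*(x + 5) = 0.
  ⇒ x = -5, -4

f''(x) = 2*x + 9
Second-derivative test at each critical point:
  f''(-5) = -1 < 0 → local maximum
  f''(-4) = 1 > 0 → local minimum

Critical points: x = -5 (local maximum); x = -4 (local minimum)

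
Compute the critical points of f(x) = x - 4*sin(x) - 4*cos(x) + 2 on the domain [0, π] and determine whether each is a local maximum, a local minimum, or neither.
f'(x) = -4*sqrt(2)*cos(x + pi/4) + 1

Solve f'(x) = 0 on [0, π]:
  f'(x) = 0 ⇔ 4*sin(x) - 4*cos(x) = -1. Write the left side as R·cos(x + φ) with R = √((-4)² + (-4)²) = 4*sqrt(2), cos φ = -sqrt(2)/2, sin φ = -sqrt(2)/2; then cos(x + φ) = -sqrt(2)/8. Solve for x and keep the solutions lying in [0, π].
  ⇒ x = atan((-1 + sqrt(31))/(1 + sqrt(31))) ≈ 0.6077

f''(x) = 4*sqrt(2)*sin(x + pi/4)
Second-derivative test at each critical point:
  f''(0.6077) = 5.5678 > 0 → local minimum

Critical points: x = atan((-1 + sqrt(31))/(1 + sqrt(31))) ≈ 0.6077 (local minimum)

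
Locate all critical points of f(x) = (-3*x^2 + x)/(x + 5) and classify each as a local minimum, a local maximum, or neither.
f'(x) = (-3*x^2 - 30*x + 5)/(x^2 + 10*x + 25)

Solve f'(x) = 0:
  f'(x) = -(3*x^2 + 30*x - 5)/(x + 5)^2; the denominator is positive wherever f is defined, so f'(x) = 0 ⇔ -3*x^2 - 30*x + 5 = 0.
  3*x^2 + 30*x - 5 = 0 has no rational roots; quadratic formula: x = (-30 ± √960)/6.
  ⇒ x = -4*sqrt(15)/3 - 5 ≈ -10.1640, -5 + 4*sqrt(15)/3 ≈ 0.1640

f''(x) = -160/(x^3 + 15*x^2 + 75*x + 125)
Second-derivative test at each critical point:
  f''(-10.1640) = 1.1619 > 0 → local minimum
  f''(0.1640) = -1.1619 < 0 → local maximum

Critical points: x = -4*sqrt(15)/3 - 5 ≈ -10.1640 (local minimum); x = -5 + 4*sqrt(15)/3 ≈ 0.1640 (local maximum)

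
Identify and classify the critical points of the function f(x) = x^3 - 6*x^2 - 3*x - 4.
f'(x) = 3*x^2 - 12*x - 3

Solve f'(x) = 0:
  Factor: 3*x^2 - 12*x - 3 = 3*(x^2 - 4*x - 1); x^2 - 4*x - 1 = 0 has no rational roots; quadratic formula: x = (4 ± √20)/2.
  ⇒ x = 2 - sqrt(5) ≈ -0.2361, 2 + sqrt(5) ≈ 4.2361

f''(x) = 6*x - 12
Second-derivative test at each critical point:
  f''(-0.2361) = -13.4164 < 0 → local maximum
  f''(4.2361) = 13.4164 > 0 → local minimum

Critical points: x = 2 - sqrt(5) ≈ -0.2361 (local maximum); x = 2 + sqrt(5) ≈ 4.2361 (local minimum)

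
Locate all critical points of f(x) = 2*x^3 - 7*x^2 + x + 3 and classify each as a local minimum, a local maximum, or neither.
f'(x) = 6*x^2 - 14*x + 1

Solve f'(x) = 0:
  6*x^2 - 14*x + 1 = 0 has no rational roots; quadratic formula: x = (14 ± √172)/12.
  ⇒ x = 7/6 - sqrt(43)/6 ≈ 0.0738, sqrt(43)/6 + 7/6 ≈ 2.2596

f''(x) = 12*x - 14
Second-derivative test at each critical point:
  f''(0.0738) = -13.1149 < 0 → local maximum
  f''(2.2596) = 13.1149 > 0 → local minimum

Critical points: x = 7/6 - sqrt(43)/6 ≈ 0.0738 (local maximum); x = sqrt(43)/6 + 7/6 ≈ 2.2596 (local minimum)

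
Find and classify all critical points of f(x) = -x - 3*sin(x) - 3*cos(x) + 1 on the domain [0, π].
f'(x) = -3*sqrt(2)*cos(x + pi/4) - 1

Solve f'(x) = 0 on [0, π]:
  f'(x) = 0 ⇔ 3*sin(x) - 3*cos(x) = 1. Write the left side as R·cos(x + φ) with R = √((-3)² + (-3)²) = 3*sqrt(2), cos φ = -sqrt(2)/2, sin φ = -sqrt(2)/2; then cos(x + φ) = sqrt(2)/6. Solve for x and keep the solutions lying in [0, π].
  ⇒ x = atan((1 + sqrt(17))/(-1 + sqrt(17))) ≈ 1.0233

f''(x) = 3*sqrt(2)*sin(x + pi/4)
Second-derivative test at each critical point:
  f''(1.0233) = 4.1231 > 0 → local minimum

Critical points: x = atan((1 + sqrt(17))/(-1 + sqrt(17))) ≈ 1.0233 (local minimum)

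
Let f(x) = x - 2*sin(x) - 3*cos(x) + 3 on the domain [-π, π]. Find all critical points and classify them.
f'(x) = 3*sin(x) - 2*cos(x) + 1

Solve f'(x) = 0 on [-π, π]:
  f'(x) = 0 ⇔ 3*sin(x) - 2*cos(x) = -1. Write the left side as R·cos(x + φ) with R = √((-2)² + (-3)²) = sqrt(13), cos φ = -2*sqrt(13)/13, sin φ = -3*sqrt(13)/13; then cos(x + φ) = -sqrt(13)/13. Solve for x and keep the solutions lying in [-π, π].
  ⇒ x = -pi + atan((-4*sqrt(3) - 3)/(2 - 6*sqrt(3))) ≈ -2.2726, atan((-3 + 4*sqrt(3))/(2 + 6*sqrt(3))) ≈ 0.3070

f''(x) = 2*sin(x) + 3*cos(x)
Second-derivative test at each critical point:
  f''(-2.2726) = -3.4641 < 0 → local maximum
  f''(0.3070) = 3.4641 > 0 → local minimum

Critical points: x = -pi + atan((-4*sqrt(3) - 3)/(2 - 6*sqrt(3))) ≈ -2.2726 (local maximum); x = atan((-3 + 4*sqrt(3))/(2 + 6*sqrt(3))) ≈ 0.3070 (local minimum)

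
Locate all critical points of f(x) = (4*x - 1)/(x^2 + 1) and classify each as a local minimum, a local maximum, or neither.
f'(x) = 2*(-2*x^2 + x + 2)/(x^4 + 2*x^2 + 1)

Solve f'(x) = 0:
  f'(x) = -2*(2*x^2 - x - 2)/(x^2 + 1)^2; the denominator is positive wherever f is defined, so f'(x) = 0 ⇔ -4*x^2 + 2*x + 4 = 0.
  Factor: -4*x^2 + 2*x + 4 = -2*(2*x^2 - x - 2); 2*x^2 - x - 2 = 0 has no rational roots; quadratic formula: x = (1 ± √17)/4.
  ⇒ x = 1/4 - sqrt(17)/4 ≈ -0.7808, 1/4 + sqrt(17)/4 ≈ 1.2808

f''(x) = 2*(4*x^2*(4*x - 1) + (1 - 12*x)*(x^2 + 1))/(x^2 + 1)^3
Second-derivative test at each critical point:
  f''(-0.7808) = 3.1828 > 0 → local minimum
  f''(1.2808) = -1.1828 < 0 → local maximum

Critical points: x = 1/4 - sqrt(17)/4 ≈ -0.7808 (local minimum); x = 1/4 + sqrt(17)/4 ≈ 1.2808 (local maximum)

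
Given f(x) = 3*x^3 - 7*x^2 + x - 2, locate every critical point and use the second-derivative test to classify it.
f'(x) = 9*x^2 - 14*x + 1

Solve f'(x) = 0:
  9*x^2 - 14*x + 1 = 0 has no rational roots; quadratic formula: x = (14 ± √160)/18.
  ⇒ x = 7/9 - 2*sqrt(10)/9 ≈ 0.0750, 2*sqrt(10)/9 + 7/9 ≈ 1.4805

f''(x) = 18*x - 14
Second-derivative test at each critical point:
  f''(0.0750) = -12.6491 < 0 → local maximum
  f''(1.4805) = 12.6491 > 0 → local minimum

Critical points: x = 7/9 - 2*sqrt(10)/9 ≈ 0.0750 (local maximum); x = 2*sqrt(10)/9 + 7/9 ≈ 1.4805 (local minimum)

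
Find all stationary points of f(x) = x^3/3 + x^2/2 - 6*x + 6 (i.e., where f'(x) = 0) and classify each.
f'(x) = x^2 + x - 6

Solve f'(x) = 0:
  Factor: x^2 + x - 6 = (x - 2)*(x + 3) = 0.
  ⇒ x = -3, 2

f''(x) = 2*x + 1
Second-derivative test at each critical point:
  f''(-3) = -5 < 0 → local maximum
  f''(2) = 5 > 0 → local minimum

Critical points: x = -3 (local maximum); x = 2 (local minimum)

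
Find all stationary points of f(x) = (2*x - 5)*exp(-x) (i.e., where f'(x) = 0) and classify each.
f'(x) = (7 - 2*x)*exp(-x)

Solve f'(x) = 0:
  f'(x) = (7 - 2*x)·exp(-x) and exp(-x) > 0 for every x, so f'(x) = 0 ⇔ 7 - 2*x = 0.
  7 - 2*x = 0.
  ⇒ x = 7/2

f''(x) = (2*x - 9)*exp(-x)
Second-derivative test at each critical point:
  f''(7/2) = -0.0604 < 0 → local maximum

Critical points: x = 7/2 (local maximum)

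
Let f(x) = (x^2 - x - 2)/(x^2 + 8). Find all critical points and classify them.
f'(x) = (x^2 + 20*x - 8)/(x^4 + 16*x^2 + 64)

Solve f'(x) = 0:
  f'(x) = (x^2 + 20*x - 8)/(x^2 + 8)^2; the denominator is positive wherever f is defined, so f'(x) = 0 ⇔ x^2 + 20*x - 8 = 0.
  x^2 + 20*x - 8 = 0 has no rational roots; quadratic formula: x = (-20 ± √432)/2.
  ⇒ x = -6*sqrt(3) - 10 ≈ -20.3923, -10 + 6*sqrt(3) ≈ 0.3923

f''(x) = 2*(-x^3 - 30*x^2 + 24*x + 80)/(x^6 + 24*x^4 + 192*x^2 + 512)
Second-derivative test at each critical point:
  f''(-20.3923) = -1.157e-04 < 0 → local maximum
  f''(0.3923) = 0.3126 > 0 → local minimum

Critical points: x = -6*sqrt(3) - 10 ≈ -20.3923 (local maximum); x = -10 + 6*sqrt(3) ≈ 0.3923 (local minimum)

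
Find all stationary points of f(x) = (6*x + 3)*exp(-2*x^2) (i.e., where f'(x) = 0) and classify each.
f'(x) = 6*(-2*x*(2*x + 1) + 1)*exp(-2*x^2)

Solve f'(x) = 0:
  f'(x) = (-24*x^2 - 12*x + 6)·exp(-2*x^2) and exp(-2*x^2) > 0 for every x, so f'(x) = 0 ⇔ -24*x^2 - 12*x + 6 = 0.
  Factor: -24*x^2 - 12*x + 6 = -6*(4*x^2 + 2*x - 1); 4*x^2 + 2*x - 1 = 0 has no rational roots; quadratic formula: x = (-2 ± √20)/8.
  ⇒ x = -sqrt(5)/4 - 1/4 ≈ -0.8090, -1/4 + sqrt(5)/4 ≈ 0.3090

f''(x) = 12*(4*x^2*(2*x + 1) - 6*x - 1)*exp(-2*x^2)
Second-derivative test at each critical point:
  f''(-0.8090) = 7.2472 > 0 → local minimum
  f''(0.3090) = -22.1678 < 0 → local maximum

Critical points: x = -sqrt(5)/4 - 1/4 ≈ -0.8090 (local minimum); x = -1/4 + sqrt(5)/4 ≈ 0.3090 (local maximum)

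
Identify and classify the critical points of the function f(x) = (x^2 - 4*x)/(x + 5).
f'(x) = (x^2 + 10*x - 20)/(x^2 + 10*x + 25)

Solve f'(x) = 0:
  f'(x) = (x^2 + 10*x - 20)/(x + 5)^2; the denominator is positive wherever f is defined, so f'(x) = 0 ⇔ x^2 + 10*x - 20 = 0.
  x^2 + 10*x - 20 = 0 has no rational roots; quadratic formula: x = (-10 ± √180)/2.
  ⇒ x = -3*sqrt(5) - 5 ≈ -11.7082, -5 + 3*sqrt(5) ≈ 1.7082

f''(x) = 90/(x^3 + 15*x^2 + 75*x + 125)
Second-derivative test at each critical point:
  f''(-11.7082) = -0.2981 < 0 → local maximum
  f''(1.7082) = 0.2981 > 0 → local minimum

Critical points: x = -3*sqrt(5) - 5 ≈ -11.7082 (local maximum); x = -5 + 3*sqrt(5) ≈ 1.7082 (local minimum)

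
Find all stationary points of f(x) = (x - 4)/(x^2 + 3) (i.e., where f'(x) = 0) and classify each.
f'(x) = (x^2 - 2*x*(x - 4) + 3)/(x^2 + 3)^2

Solve f'(x) = 0:
  f'(x) = -(x^2 - 8*x - 3)/(x^2 + 3)^2; the denominator is positive wherever f is defined, so f'(x) = 0 ⇔ -x^2 + 8*x + 3 = 0.
  x^2 - 8*x - 3 = 0 has no rational roots; quadratic formula: x = (8 ± √76)/2.
  ⇒ x = 4 - sqrt(19) ≈ -0.3589, 4 + sqrt(19) ≈ 8.3589

f''(x) = 2*(4*x^2*(x - 4) + (4 - 3*x)*(x^2 + 3))/(x^2 + 3)^3
Second-derivative test at each critical point:
  f''(-0.3589) = 0.8905 > 0 → local minimum
  f''(8.3589) = -0.0016 < 0 → local maximum

Critical points: x = 4 - sqrt(19) ≈ -0.3589 (local minimum); x = 4 + sqrt(19) ≈ 8.3589 (local maximum)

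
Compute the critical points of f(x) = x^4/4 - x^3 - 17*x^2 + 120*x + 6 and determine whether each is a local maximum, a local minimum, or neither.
f'(x) = x^3 - 3*x^2 - 34*x + 120

Solve f'(x) = 0:
  Factor: x^3 - 3*x^2 - 34*x + 120 = (x - 5)*(x - 4)*(x + 6) = 0.
  ⇒ x = -6, 4, 5

f''(x) = 3*x^2 - 6*x - 34
Second-derivative test at each critical point:
  f''(-6) = 110 > 0 → local minimum
  f''(4) = -10 < 0 → local maximum
  f''(5) = 11 > 0 → local minimum

Critical points: x = -6 (local minimum); x = 4 (local maximum); x = 5 (local minimum)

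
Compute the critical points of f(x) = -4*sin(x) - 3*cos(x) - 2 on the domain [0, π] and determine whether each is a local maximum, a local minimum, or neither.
f'(x) = 3*sin(x) - 4*cos(x)

Solve f'(x) = 0 on [0, π]:
  f'(x) = 0 ⇔ -4*cos(x) = -3*sin(x) ⇔ tan(x) = 4/3, i.e. x = arctan(4/3) + nπ; keep the solutions lying in [0, π].
  ⇒ x = atan(4/3) ≈ 0.9273

f''(x) = 4*sin(x) + 3*cos(x)
Second-derivative test at each critical point:
  f''(0.9273) = 5 > 0 → local minimum

Critical points: x = atan(4/3) ≈ 0.9273 (local minimum)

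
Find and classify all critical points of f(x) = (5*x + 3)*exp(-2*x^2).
f'(x) = (-4*x*(5*x + 3) + 5)*exp(-2*x^2)

Solve f'(x) = 0:
  f'(x) = (-20*x^2 - 12*x + 5)·exp(-2*x^2) and exp(-2*x^2) > 0 for every x, so f'(x) = 0 ⇔ -20*x^2 - 12*x + 5 = 0.
  20*x^2 + 12*x - 5 = 0 has no rational roots; quadratic formula: x = (-12 ± √544)/40.
  ⇒ x = -sqrt(34)/10 - 3/10 ≈ -0.8831, -3/10 + sqrt(34)/10 ≈ 0.2831

f''(x) = 4*(4*x^2*(5*x + 3) - 15*x - 3)*exp(-2*x^2)
Second-derivative test at each critical point:
  f''(-0.8831) = 4.9026 > 0 → local minimum
  f''(0.2831) = -19.8696 < 0 → local maximum

Critical points: x = -sqrt(34)/10 - 3/10 ≈ -0.8831 (local minimum); x = -3/10 + sqrt(34)/10 ≈ 0.2831 (local maximum)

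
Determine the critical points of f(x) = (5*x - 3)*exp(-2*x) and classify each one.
f'(x) = (11 - 10*x)*exp(-2*x)

Solve f'(x) = 0:
  f'(x) = (11 - 10*x)·exp(-2*x) and exp(-2*x) > 0 for every x, so f'(x) = 0 ⇔ 11 - 10*x = 0.
  11 - 10*x = 0.
  ⇒ x = 11/10

f''(x) = 4*(5*x - 8)*exp(-2*x)
Second-derivative test at each critical point:
  f''(11/10) = -1.1080 < 0 → local maximum

Critical points: x = 11/10 (local maximum)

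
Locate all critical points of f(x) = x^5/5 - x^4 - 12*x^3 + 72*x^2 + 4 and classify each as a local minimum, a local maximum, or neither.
f'(x) = x*(x^3 - 4*x^2 - 36*x + 144)

Solve f'(x) = 0:
  Factor: x^4 - 4*x^3 - 36*x^2 + 144*x = x*(x - 6)*(x - 4)*(x + 6) = 0.
  ⇒ x = -6, 0, 4, 6

f''(x) = 4*x^3 - 12*x^2 - 72*x + 144
Second-derivative test at each critical point:
  f''(-6) = -720 < 0 → local maximum
  f''(0) = 144 > 0 → local minimum
  f''(4) = -80 < 0 → local maximum
  f''(6) = 144 > 0 → local minimum

Critical points: x = -6 (local maximum); x = 0 (local minimum); x = 4 (local maximum); x = 6 (local minimum)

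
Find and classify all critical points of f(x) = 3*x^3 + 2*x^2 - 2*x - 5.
f'(x) = 9*x^2 + 4*x - 2

Solve f'(x) = 0:
  9*x^2 + 4*x - 2 = 0 has no rational roots; quadratic formula: x = (-4 ± √88)/18.
  ⇒ x = -sqrt(22)/9 - 2/9 ≈ -0.7434, -2/9 + sqrt(22)/9 ≈ 0.2989

f''(x) = 18*x + 4
Second-derivative test at each critical point:
  f''(-0.7434) = -9.3808 < 0 → local maximum
  f''(0.2989) = 9.3808 > 0 → local minimum

Critical points: x = -sqrt(22)/9 - 2/9 ≈ -0.7434 (local maximum); x = -2/9 + sqrt(22)/9 ≈ 0.2989 (local minimum)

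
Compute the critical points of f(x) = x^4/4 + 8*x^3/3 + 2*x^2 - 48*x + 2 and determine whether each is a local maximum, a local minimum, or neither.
f'(x) = x^3 + 8*x^2 + 4*x - 48

Solve f'(x) = 0:
  Factor: x^3 + 8*x^2 + 4*x - 48 = (x - 2)*(x + 4)*(x + 6) = 0.
  ⇒ x = -6, -4, 2

f''(x) = 3*x^2 + 16*x + 4
Second-derivative test at each critical point:
  f''(-6) = 16 > 0 → local minimum
  f''(-4) = -12 < 0 → local maximum
  f''(2) = 48 > 0 → local minimum

Critical points: x = -6 (local minimum); x = -4 (local maximum); x = 2 (local minimum)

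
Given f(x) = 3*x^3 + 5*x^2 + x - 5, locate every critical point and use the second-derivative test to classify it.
f'(x) = 9*x^2 + 10*x + 1

Solve f'(x) = 0:
  Factor: 9*x^2 + 10*x + 1 = (x + 1)*(9*x + 1) = 0.
  ⇒ x = -1, -1/9

f''(x) = 18*x + 10
Second-derivative test at each critical point:
  f''(-1) = -8 < 0 → local maximum
  f''(-1/9) = 8 > 0 → local minimum

Critical points: x = -1 (local maximum); x = -1/9 (local minimum)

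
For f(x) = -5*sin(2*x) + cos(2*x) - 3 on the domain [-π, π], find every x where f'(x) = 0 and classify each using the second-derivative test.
f'(x) = -2*sin(2*x) - 10*cos(2*x)

Solve f'(x) = 0 on [-π, π]:
  f'(x) = 0 ⇔ -5*cos(2*x) = sin(2*x) ⇔ tan(2*x) = -5, i.e. 2*x = arctan(-5) + nπ; keep the solutions lying in [-π, π].
  ⇒ x = -pi/2 - atan(5)/2 ≈ -2.2575, -atan(5)/2 ≈ -0.6867, -atan(5)/2 + pi/2 ≈ 0.8841, pi - atan(5)/2 ≈ 2.4549

f''(x) = 20*sin(2*x) - 4*cos(2*x)
Second-derivative test at each critical point:
  f''(-2.2575) = 20.3961 > 0 → local minimum
  f''(-0.6867) = -20.3961 < 0 → local maximum
  f''(0.8841) = 20.3961 > 0 → local minimum
  f''(2.4549) = -20.3961 < 0 → local maximum

Critical points: x = -pi/2 - atan(5)/2 ≈ -2.2575 (local minimum); x = -atan(5)/2 ≈ -0.6867 (local maximum); x = -atan(5)/2 + pi/2 ≈ 0.8841 (local minimum); x = pi - atan(5)/2 ≈ 2.4549 (local maximum)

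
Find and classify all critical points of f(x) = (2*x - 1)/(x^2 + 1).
f'(x) = 2*(-x^2 + x + 1)/(x^4 + 2*x^2 + 1)

Solve f'(x) = 0:
  f'(x) = -2*(x^2 - x - 1)/(x^2 + 1)^2; the denominator is positive wherever f is defined, so f'(x) = 0 ⇔ -2*x^2 + 2*x + 2 = 0.
  Factor: -2*x^2 + 2*x + 2 = -2*(x^2 - x - 1); x^2 - x - 1 = 0 has no rational roots; quadratic formula: x = (1 ± √5)/2.
  ⇒ x = 1/2 - sqrt(5)/2 ≈ -0.6180, 1/2 + sqrt(5)/2 ≈ 1.6180

f''(x) = 2*(4*x^2*(2*x - 1) + (1 - 6*x)*(x^2 + 1))/(x^2 + 1)^3
Second-derivative test at each critical point:
  f''(-0.6180) = 2.3416 > 0 → local minimum
  f''(1.6180) = -0.3416 < 0 → local maximum

Critical points: x = 1/2 - sqrt(5)/2 ≈ -0.6180 (local minimum); x = 1/2 + sqrt(5)/2 ≈ 1.6180 (local maximum)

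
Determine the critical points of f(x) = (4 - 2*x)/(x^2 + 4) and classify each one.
f'(x) = 2*(-x^2 + 2*x*(x - 2) - 4)/(x^2 + 4)^2

Solve f'(x) = 0:
  f'(x) = 2*(x^2 - 4*x - 4)/(x^2 + 4)^2; the denominator is positive wherever f is defined, so f'(x) = 0 ⇔ 2*x^2 - 8*x - 8 = 0.
  Factor: 2*x^2 - 8*x - 8 = 2*(x^2 - 4*x - 4); x^2 - 4*x - 4 = 0 has no rational roots; quadratic formula: x = (4 ± √32)/2.
  ⇒ x = 2 - 2*sqrt(2) ≈ -0.8284, 2 + 2*sqrt(2) ≈ 4.8284

f''(x) = 4*(4*x^2*(2 - x) + (3*x - 2)*(x^2 + 4))/(x^2 + 4)^3
Second-derivative test at each critical point:
  f''(-0.8284) = -0.5152 < 0 → local maximum
  f''(4.8284) = 0.0152 > 0 → local minimum

Critical points: x = 2 - 2*sqrt(2) ≈ -0.8284 (local maximum); x = 2 + 2*sqrt(2) ≈ 4.8284 (local minimum)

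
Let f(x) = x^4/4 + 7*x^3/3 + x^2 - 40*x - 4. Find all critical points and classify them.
f'(x) = x^3 + 7*x^2 + 2*x - 40

Solve f'(x) = 0:
  Factor: x^3 + 7*x^2 + 2*x - 40 = (x - 2)*(x + 4)*(x + 5) = 0.
  ⇒ x = -5, -4, 2

f''(x) = 3*x^2 + 14*x + 2
Second-derivative test at each critical point:
  f''(-5) = 7 > 0 → local minimum
  f''(-4) = -6 < 0 → local maximum
  f''(2) = 42 > 0 → local minimum

Critical points: x = -5 (local minimum); x = -4 (local maximum); x = 2 (local minimum)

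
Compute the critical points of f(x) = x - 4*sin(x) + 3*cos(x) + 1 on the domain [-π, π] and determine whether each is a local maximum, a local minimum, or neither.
f'(x) = -3*sin(x) - 4*cos(x) + 1

Solve f'(x) = 0 on [-π, π]:
  f'(x) = 0 ⇔ -3*sin(x) - 4*cos(x) = -1. Write the left side as R·cos(x + φ) with R = √((-4)² + 3²) = 5, cos φ = -4/5, sin φ = 3/5; then cos(x + φ) = -1/5. Solve for x and keep the solutions lying in [-π, π].
  ⇒ x = atan((3 - 8*sqrt(6))/(4 + 6*sqrt(6))) ≈ -0.7259, atan((3 + 8*sqrt(6))/(4 - 6*sqrt(6))) + pi ≈ 2.0129

f''(x) = 4*sin(x) - 3*cos(x)
Second-derivative test at each critical point:
  f''(-0.7259) = -4.8990 < 0 → local maximum
  f''(2.0129) = 4.8990 > 0 → local minimum

Critical points: x = atan((3 - 8*sqrt(6))/(4 + 6*sqrt(6))) ≈ -0.7259 (local maximum); x = atan((3 + 8*sqrt(6))/(4 - 6*sqrt(6))) + pi ≈ 2.0129 (local minimum)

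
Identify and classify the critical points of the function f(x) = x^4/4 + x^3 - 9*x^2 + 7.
f'(x) = x*(x^2 + 3*x - 18)

Solve f'(x) = 0:
  Factor: x^3 + 3*x^2 - 18*x = x*(x - 3)*(x + 6) = 0.
  ⇒ x = -6, 0, 3

f''(x) = 3*x^2 + 6*x - 18
Second-derivative test at each critical point:
  f''(-6) = 54 > 0 → local minimum
  f''(0) = -18 < 0 → local maximum
  f''(3) = 27 > 0 → local minimum

Critical points: x = -6 (local minimum); x = 0 (local maximum); x = 3 (local minimum)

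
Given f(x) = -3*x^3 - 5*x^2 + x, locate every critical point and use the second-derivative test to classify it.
f'(x) = -9*x^2 - 10*x + 1

Solve f'(x) = 0:
  9*x^2 + 10*x - 1 = 0 has no rational roots; quadratic formula: x = (-10 ± √136)/18.
  ⇒ x = -sqrt(34)/9 - 5/9 ≈ -1.2034, -5/9 + sqrt(34)/9 ≈ 0.0923

f''(x) = -18*x - 10
Second-derivative test at each critical point:
  f''(-1.2034) = 11.6619 > 0 → local minimum
  f''(0.0923) = -11.6619 < 0 → local maximum

Critical points: x = -sqrt(34)/9 - 5/9 ≈ -1.2034 (local minimum); x = -5/9 + sqrt(34)/9 ≈ 0.0923 (local maximum)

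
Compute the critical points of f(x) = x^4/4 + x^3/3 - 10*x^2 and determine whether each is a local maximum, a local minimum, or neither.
f'(x) = x*(x^2 + x - 20)

Solve f'(x) = 0:
  Factor: x^3 + x^2 - 20*x = x*(x - 4)*(x + 5) = 0.
  ⇒ x = -5, 0, 4

f''(x) = 3*x^2 + 2*x - 20
Second-derivative test at each critical point:
  f''(-5) = 45 > 0 → local minimum
  f''(0) = -20 < 0 → local maximum
  f''(4) = 36 > 0 → local minimum

Critical points: x = -5 (local minimum); x = 0 (local maximum); x = 4 (local minimum)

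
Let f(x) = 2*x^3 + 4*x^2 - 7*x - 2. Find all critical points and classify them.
f'(x) = 6*x^2 + 8*x - 7

Solve f'(x) = 0:
  6*x^2 + 8*x - 7 = 0 has no rational roots; quadratic formula: x = (-8 ± √232)/12.
  ⇒ x = -sqrt(58)/6 - 2/3 ≈ -1.9360, -2/3 + sqrt(58)/6 ≈ 0.6026

f''(x) = 12*x + 8
Second-derivative test at each critical point:
  f''(-1.9360) = -15.2315 < 0 → local maximum
  f''(0.6026) = 15.2315 > 0 → local minimum

Critical points: x = -sqrt(58)/6 - 2/3 ≈ -1.9360 (local maximum); x = -2/3 + sqrt(58)/6 ≈ 0.6026 (local minimum)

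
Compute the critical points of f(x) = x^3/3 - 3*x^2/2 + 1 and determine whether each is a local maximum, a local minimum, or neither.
f'(x) = x*(x - 3)

Solve f'(x) = 0:
  Factor: x^2 - 3*x = x*(x - 3) = 0.
  ⇒ x = 0, 3

f''(x) = 2*x - 3
Second-derivative test at each critical point:
  f''(0) = -3 < 0 → local maximum
  f''(3) = 3 > 0 → local minimum

Critical points: x = 0 (local maximum); x = 3 (local minimum)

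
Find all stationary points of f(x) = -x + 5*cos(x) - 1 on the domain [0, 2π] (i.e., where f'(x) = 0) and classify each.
f'(x) = -5*sin(x) - 1

Solve f'(x) = 0 on [0, 2π]:
  f'(x) = 0 ⇔ sin(x) = -1/5, i.e. x = arcsin(-1/5) + 2nπ or x = π − arcsin(-1/5) + 2nπ; keep the solutions lying in [0, 2π].
  ⇒ x = asin(1/5) + pi ≈ 3.3430, -asin(1/5) + 2*pi ≈ 6.0818

f''(x) = -5*cos(x)
Second-derivative test at each critical point:
  f''(3.3430) = 4.8990 > 0 → local minimum
  f''(6.0818) = -4.8990 < 0 → local maximum

Critical points: x = asin(1/5) + pi ≈ 3.3430 (local minimum); x = -asin(1/5) + 2*pi ≈ 6.0818 (local maximum)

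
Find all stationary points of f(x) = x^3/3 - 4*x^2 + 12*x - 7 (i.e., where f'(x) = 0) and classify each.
f'(x) = x^2 - 8*x + 12

Solve f'(x) = 0:
  Factor: x^2 - 8*x + 12 = (x - 6)*(x - 2) = 0.
  ⇒ x = 2, 6

f''(x) = 2*x - 8
Second-derivative test at each critical point:
  f''(2) = -4 < 0 → local maximum
  f''(6) = 4 > 0 → local minimum

Critical points: x = 2 (local maximum); x = 6 (local minimum)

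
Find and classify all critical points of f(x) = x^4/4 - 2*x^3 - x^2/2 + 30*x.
f'(x) = x^3 - 6*x^2 - x + 30

Solve f'(x) = 0:
  Factor: x^3 - 6*x^2 - x + 30 = (x - 5)*(x - 3)*(x + 2) = 0.
  ⇒ x = -2, 3, 5

f''(x) = 3*x^2 - 12*x - 1
Second-derivative test at each critical point:
  f''(-2) = 35 > 0 → local minimum
  f''(3) = -10 < 0 → local maximum
  f''(5) = 14 > 0 → local minimum

Critical points: x = -2 (local minimum); x = 3 (local maximum); x = 5 (local minimum)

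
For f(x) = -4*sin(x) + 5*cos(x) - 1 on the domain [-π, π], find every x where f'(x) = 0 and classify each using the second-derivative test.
f'(x) = -5*sin(x) - 4*cos(x)

Solve f'(x) = 0 on [-π, π]:
  f'(x) = 0 ⇔ -4*cos(x) = 5*sin(x) ⇔ tan(x) = -4/5, i.e. x = arctan(-4/5) + nπ; keep the solutions lying in [-π, π].
  ⇒ x = -atan(4/5) ≈ -0.6747, pi - atan(4/5) ≈ 2.4669

f''(x) = 4*sin(x) - 5*cos(x)
Second-derivative test at each critical point:
  f''(-0.6747) = -6.4031 < 0 → local maximum
  f''(2.4669) = 6.4031 > 0 → local minimum

Critical points: x = -atan(4/5) ≈ -0.6747 (local maximum); x = pi - atan(4/5) ≈ 2.4669 (local minimum)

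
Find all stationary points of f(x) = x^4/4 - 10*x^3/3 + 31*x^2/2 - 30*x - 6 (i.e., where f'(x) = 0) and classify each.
f'(x) = x^3 - 10*x^2 + 31*x - 30

Solve f'(x) = 0:
  Factor: x^3 - 10*x^2 + 31*x - 30 = (x - 5)*(x - 3)*(x - 2) = 0.
  ⇒ x = 2, 3, 5

f''(x) = 3*x^2 - 20*x + 31
Second-derivative test at each critical point:
  f''(2) = 3 > 0 → local minimum
  f''(3) = -2 < 0 → local maximum
  f''(5) = 6 > 0 → local minimum

Critical points: x = 2 (local minimum); x = 3 (local maximum); x = 5 (local minimum)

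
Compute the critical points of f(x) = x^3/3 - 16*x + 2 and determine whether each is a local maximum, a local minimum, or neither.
f'(x) = x^2 - 16

Solve f'(x) = 0:
  Factor: x^2 - 16 = (x - 4)*(x + 4) = 0.
  ⇒ x = -4, 4

f''(x) = 2*x
Second-derivative test at each critical point:
  f''(-4) = -8 < 0 → local maximum
  f''(4) = 8 > 0 → local minimum

Critical points: x = -4 (local maximum); x = 4 (local minimum)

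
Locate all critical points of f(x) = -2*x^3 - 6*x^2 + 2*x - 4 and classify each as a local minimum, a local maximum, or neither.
f'(x) = -6*x^2 - 12*x + 2

Solve f'(x) = 0:
  Factor: -6*x^2 - 12*x + 2 = -2*(3*x^2 + 6*x - 1); 3*x^2 + 6*x - 1 = 0 has no rational roots; quadratic formula: x = (-6 ± √48)/6.
  ⇒ x = -2*sqrt(3)/3 - 1 ≈ -2.1547, -1 + 2*sqrt(3)/3 ≈ 0.1547

f''(x) = -12*x - 12
Second-derivative test at each critical point:
  f''(-2.1547) = 13.8564 > 0 → local minimum
  f''(0.1547) = -13.8564 < 0 → local maximum

Critical points: x = -2*sqrt(3)/3 - 1 ≈ -2.1547 (local minimum); x = -1 + 2*sqrt(3)/3 ≈ 0.1547 (local maximum)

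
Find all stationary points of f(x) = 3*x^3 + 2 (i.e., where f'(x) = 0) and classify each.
f'(x) = 9*x^2

Solve f'(x) = 0:
  ⇒ x = 0

f''(x) = 18*x
Second-derivative test at each critical point:
  f''(0) = 0, so the second-derivative test is inconclusive; use the first-derivative test: f'(-1/4) = 0.5625, f'(1/4) = 0.5625 — f' is positive on both sides (no sign change) → neither a local maximum nor a local minimum

Critical points: x = 0 (neither)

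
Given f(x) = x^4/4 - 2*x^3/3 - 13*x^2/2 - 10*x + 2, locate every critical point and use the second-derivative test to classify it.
f'(x) = x^3 - 2*x^2 - 13*x - 10

Solve f'(x) = 0:
  Factor: x^3 - 2*x^2 - 13*x - 10 = (x - 5)*(x + 1)*(x + 2) = 0.
  ⇒ x = -2, -1, 5

f''(x) = 3*x^2 - 4*x - 13
Second-derivative test at each critical point:
  f''(-2) = 7 > 0 → local minimum
  f''(-1) = -6 < 0 → local maximum
  f''(5) = 42 > 0 → local minimum

Critical points: x = -2 (local minimum); x = -1 (local maximum); x = 5 (local minimum)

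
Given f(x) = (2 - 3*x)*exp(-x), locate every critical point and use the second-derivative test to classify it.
f'(x) = (3*x - 5)*exp(-x)

Solve f'(x) = 0:
  f'(x) = (3*x - 5)·exp(-x) and exp(-x) > 0 for every x, so f'(x) = 0 ⇔ 3*x - 5 = 0.
  3*x - 5 = 0.
  ⇒ x = 5/3

f''(x) = (8 - 3*x)*exp(-x)
Second-derivative test at each critical point:
  f''(5/3) = 0.5666 > 0 → local minimum

Critical points: x = 5/3 (local minimum)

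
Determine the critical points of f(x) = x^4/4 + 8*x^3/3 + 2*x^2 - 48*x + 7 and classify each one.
f'(x) = x^3 + 8*x^2 + 4*x - 48

Solve f'(x) = 0:
  Factor: x^3 + 8*x^2 + 4*x - 48 = (x - 2)*(x + 4)*(x + 6) = 0.
  ⇒ x = -6, -4, 2

f''(x) = 3*x^2 + 16*x + 4
Second-derivative test at each critical point:
  f''(-6) = 16 > 0 → local minimum
  f''(-4) = -12 < 0 → local maximum
  f''(2) = 48 > 0 → local minimum

Critical points: x = -6 (local minimum); x = -4 (local maximum); x = 2 (local minimum)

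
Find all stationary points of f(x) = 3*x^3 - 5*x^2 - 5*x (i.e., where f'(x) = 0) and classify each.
f'(x) = 9*x^2 - 10*x - 5

Solve f'(x) = 0:
  9*x^2 - 10*x - 5 = 0 has no rational roots; quadratic formula: x = (10 ± √280)/18.
  ⇒ x = 5/9 - sqrt(70)/9 ≈ -0.3741, 5/9 + sqrt(70)/9 ≈ 1.4852

f''(x) = 18*x - 10
Second-derivative test at each critical point:
  f''(-0.3741) = -16.7332 < 0 → local maximum
  f''(1.4852) = 16.7332 > 0 → local minimum

Critical points: x = 5/9 - sqrt(70)/9 ≈ -0.3741 (local maximum); x = 5/9 + sqrt(70)/9 ≈ 1.4852 (local minimum)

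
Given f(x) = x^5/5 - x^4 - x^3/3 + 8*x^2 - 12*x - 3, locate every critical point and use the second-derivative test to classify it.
f'(x) = x^4 - 4*x^3 - x^2 + 16*x - 12

Solve f'(x) = 0:
  Factor: x^4 - 4*x^3 - x^2 + 16*x - 12 = (x - 3)*(x - 2)*(x - 1)*(x + 2) = 0.
  ⇒ x = -2, 1, 2, 3

f''(x) = 4*x^3 - 12*x^2 - 2*x + 16
Second-derivative test at each critical point:
  f''(-2) = -60 < 0 → local maximum
  f''(1) = 6 > 0 → local minimum
  f''(2) = -4 < 0 → local maximum
  f''(3) = 10 > 0 → local minimum

Critical points: x = -2 (local maximum); x = 1 (local minimum); x = 2 (local maximum); x = 3 (local minimum)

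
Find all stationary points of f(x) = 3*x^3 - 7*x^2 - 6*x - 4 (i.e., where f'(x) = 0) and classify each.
f'(x) = 9*x^2 - 14*x - 6

Solve f'(x) = 0:
  9*x^2 - 14*x - 6 = 0 has no rational roots; quadratic formula: x = (14 ± √412)/18.
  ⇒ x = 7/9 - sqrt(103)/9 ≈ -0.3499, 7/9 + sqrt(103)/9 ≈ 1.9054

f''(x) = 18*x - 14
Second-derivative test at each critical point:
  f''(-0.3499) = -20.2978 < 0 → local maximum
  f''(1.9054) = 20.2978 > 0 → local minimum

Critical points: x = 7/9 - sqrt(103)/9 ≈ -0.3499 (local maximum); x = 7/9 + sqrt(103)/9 ≈ 1.9054 (local minimum)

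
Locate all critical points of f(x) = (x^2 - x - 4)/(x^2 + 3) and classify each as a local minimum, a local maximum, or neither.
f'(x) = (x^2 + 14*x - 3)/(x^4 + 6*x^2 + 9)

Solve f'(x) = 0:
  f'(x) = (x^2 + 14*x - 3)/(x^2 + 3)^2; the denominator is positive wherever f is defined, so f'(x) = 0 ⇔ x^2 + 14*x - 3 = 0.
  x^2 + 14*x - 3 = 0 has no rational roots; quadratic formula: x = (-14 ± √208)/2.
  ⇒ x = -2*sqrt(13) - 7 ≈ -14.2111, -7 + 2*sqrt(13) ≈ 0.2111

f''(x) = 2*(-x^3 - 21*x^2 + 9*x + 21)/(x^6 + 9*x^4 + 27*x^2 + 27)
Second-derivative test at each critical point:
  f''(-14.2111) = -3.433e-04 < 0 → local maximum
  f''(0.2111) = 1.5559 > 0 → local minimum

Critical points: x = -2*sqrt(13) - 7 ≈ -14.2111 (local maximum); x = -7 + 2*sqrt(13) ≈ 0.2111 (local minimum)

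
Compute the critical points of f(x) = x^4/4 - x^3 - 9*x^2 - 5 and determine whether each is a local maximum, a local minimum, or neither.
f'(x) = x*(x^2 - 3*x - 18)

Solve f'(x) = 0:
  Factor: x^3 - 3*x^2 - 18*x = x*(x - 6)*(x + 3) = 0.
  ⇒ x = -3, 0, 6

f''(x) = 3*x^2 - 6*x - 18
Second-derivative test at each critical point:
  f''(-3) = 27 > 0 → local minimum
  f''(0) = -18 < 0 → local maximum
  f''(6) = 54 > 0 → local minimum

Critical points: x = -3 (local minimum); x = 0 (local maximum); x = 6 (local minimum)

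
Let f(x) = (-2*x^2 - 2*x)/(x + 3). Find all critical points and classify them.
f'(x) = 2*(-x^2 - 6*x - 3)/(x^2 + 6*x + 9)

Solve f'(x) = 0:
  f'(x) = -2*(x^2 + 6*x + 3)/(x + 3)^2; the denominator is positive wherever f is defined, so f'(x) = 0 ⇔ -2*x^2 - 12*x - 6 = 0.
  Factor: -2*x^2 - 12*x - 6 = -2*(x^2 + 6*x + 3); x^2 + 6*x + 3 = 0 has no rational roots; quadratic formula: x = (-6 ± √24)/2.
  ⇒ x = -3 - sqrt(6) ≈ -5.4495, -3 + sqrt(6) ≈ -0.5505

f''(x) = -24/(x^3 + 9*x^2 + 27*x + 27)
Second-derivative test at each critical point:
  f''(-5.4495) = 1.6330 > 0 → local minimum
  f''(-0.5505) = -1.6330 < 0 → local maximum

Critical points: x = -3 - sqrt(6) ≈ -5.4495 (local minimum); x = -3 + sqrt(6) ≈ -0.5505 (local maximum)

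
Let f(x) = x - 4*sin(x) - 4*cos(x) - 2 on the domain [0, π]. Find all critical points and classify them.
f'(x) = -4*sqrt(2)*cos(x + pi/4) + 1

Solve f'(x) = 0 on [0, π]:
  f'(x) = 0 ⇔ 4*sin(x) - 4*cos(x) = -1. Write the left side as R·cos(x + φ) with R = √((-4)² + (-4)²) = 4*sqrt(2), cos φ = -sqrt(2)/2, sin φ = -sqrt(2)/2; then cos(x + φ) = -sqrt(2)/8. Solve for x and keep the solutions lying in [0, π].
  ⇒ x = atan((-1 + sqrt(31))/(1 + sqrt(31))) ≈ 0.6077

f''(x) = 4*sqrt(2)*sin(x + pi/4)
Second-derivative test at each critical point:
  f''(0.6077) = 5.5678 > 0 → local minimum

Critical points: x = atan((-1 + sqrt(31))/(1 + sqrt(31))) ≈ 0.6077 (local minimum)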